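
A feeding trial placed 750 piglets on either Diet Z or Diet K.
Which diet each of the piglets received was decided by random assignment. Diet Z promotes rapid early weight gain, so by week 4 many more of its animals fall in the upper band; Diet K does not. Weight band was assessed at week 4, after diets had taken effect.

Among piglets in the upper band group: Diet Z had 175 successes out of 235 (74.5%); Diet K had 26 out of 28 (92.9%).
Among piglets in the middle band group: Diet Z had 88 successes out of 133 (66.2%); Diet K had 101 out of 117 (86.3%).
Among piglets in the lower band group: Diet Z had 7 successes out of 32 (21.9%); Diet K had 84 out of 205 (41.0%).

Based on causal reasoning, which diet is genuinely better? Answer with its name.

Diet Z

Week-4 weight band is recorded after the diet and is itself shifted by it — it sits on the causal path from diet to outcome. Conditioning on a mediator would strip out part of the effect we want; the pooled comparison gives the total causal effect.
Pooled: Diet Z 67.5% vs Diet K 60.3%; Diet Z is higher overall.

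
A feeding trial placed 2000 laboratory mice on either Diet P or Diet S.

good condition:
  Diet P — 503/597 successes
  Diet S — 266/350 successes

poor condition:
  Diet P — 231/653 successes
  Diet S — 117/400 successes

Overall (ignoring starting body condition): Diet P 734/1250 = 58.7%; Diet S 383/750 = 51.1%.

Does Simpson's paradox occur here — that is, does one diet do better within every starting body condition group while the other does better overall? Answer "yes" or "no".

Within each starting body condition level (good condition 84.3% vs 76.0%; poor condition 35.4% vs 29.2%), Diet P has the higher rate every time. Pooled: 58.7% vs 51.1% — Diet P has the higher rate overall. They agree.

no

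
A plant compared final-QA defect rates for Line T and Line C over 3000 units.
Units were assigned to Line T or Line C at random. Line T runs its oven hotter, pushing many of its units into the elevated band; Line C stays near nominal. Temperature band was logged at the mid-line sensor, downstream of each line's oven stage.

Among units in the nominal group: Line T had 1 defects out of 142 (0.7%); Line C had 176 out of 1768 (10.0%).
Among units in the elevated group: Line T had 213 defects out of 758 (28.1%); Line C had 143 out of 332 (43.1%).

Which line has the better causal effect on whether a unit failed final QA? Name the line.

Line C

In-process temperature band lies on the pathway line → in-process temperature band → outcome, so adjusting for it blocks the indirect effect. For the total causal effect of line, use the unadjusted pooled rates.
Pooled: Line T 23.8% vs Line C 15.2%; Line C is lower overall.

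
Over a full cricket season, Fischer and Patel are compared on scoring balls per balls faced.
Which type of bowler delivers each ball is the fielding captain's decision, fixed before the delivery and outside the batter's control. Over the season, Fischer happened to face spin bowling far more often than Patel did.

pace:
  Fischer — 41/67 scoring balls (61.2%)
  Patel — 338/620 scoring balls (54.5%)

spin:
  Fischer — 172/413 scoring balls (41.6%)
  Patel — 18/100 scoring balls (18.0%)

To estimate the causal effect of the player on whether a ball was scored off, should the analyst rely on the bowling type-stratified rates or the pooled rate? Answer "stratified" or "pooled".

Fischer is higher inside every bowling type stratum but Patel is higher in aggregate. Whether to stratify depends on how bowling type relates to the player.
The imbalance in bowling type arose from how balls faced were allocated, not from anything the player did; and bowling type independently affects the outcome. The pooled gap is confounded — condition on bowling type.
Within each level — pace: 61.2% vs 54.5%; spin: 41.6% vs 18.0% — Fischer is higher every time.

stratified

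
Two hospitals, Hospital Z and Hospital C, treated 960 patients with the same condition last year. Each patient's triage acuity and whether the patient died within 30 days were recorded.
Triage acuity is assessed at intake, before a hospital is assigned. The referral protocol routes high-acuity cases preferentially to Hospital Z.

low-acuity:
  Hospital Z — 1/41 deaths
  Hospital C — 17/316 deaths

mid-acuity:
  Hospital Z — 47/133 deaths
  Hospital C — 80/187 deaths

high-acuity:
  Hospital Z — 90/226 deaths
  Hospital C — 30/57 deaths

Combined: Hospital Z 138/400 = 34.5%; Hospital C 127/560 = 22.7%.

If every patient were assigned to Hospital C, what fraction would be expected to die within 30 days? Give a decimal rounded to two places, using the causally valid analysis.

Hospital Z is lower inside every triage acuity stratum but Hospital C is lower in aggregate. Whether to stratify depends on how triage acuity relates to the hospital.
Since triage acuity is a pre-existing factor (not a product of the hospital) and it affects the outcome on its own, it is a confounder. The stratified rates, not the pooled rate, identify the causal effect.
Standardising Hospital C to the population triage acuity mix: 0.372·17/316 + 0.333·80/187 + 0.295·30/57 = 0.318.

0.32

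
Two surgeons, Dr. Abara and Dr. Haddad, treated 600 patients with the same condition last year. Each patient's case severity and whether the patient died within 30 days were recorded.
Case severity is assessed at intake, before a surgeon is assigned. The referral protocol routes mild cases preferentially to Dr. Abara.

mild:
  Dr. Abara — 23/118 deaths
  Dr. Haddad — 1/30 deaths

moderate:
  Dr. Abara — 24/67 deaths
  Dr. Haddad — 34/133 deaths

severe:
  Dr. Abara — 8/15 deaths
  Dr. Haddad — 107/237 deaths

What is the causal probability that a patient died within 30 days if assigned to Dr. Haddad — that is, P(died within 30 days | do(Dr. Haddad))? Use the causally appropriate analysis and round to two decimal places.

Dr. Haddad is lower inside every case severity stratum but Dr. Abara is lower in aggregate. Whether to stratify depends on how case severity relates to the surgeon.
Since case severity is a pre-existing factor (not a product of the surgeon) and it affects the outcome on its own, it is a confounder. The stratified rates, not the pooled rate, identify the causal effect.
Standardising Dr. Haddad to the population case severity mix: 0.247·1/30 + 0.333·34/133 + 0.420·107/237 = 0.283.

0.28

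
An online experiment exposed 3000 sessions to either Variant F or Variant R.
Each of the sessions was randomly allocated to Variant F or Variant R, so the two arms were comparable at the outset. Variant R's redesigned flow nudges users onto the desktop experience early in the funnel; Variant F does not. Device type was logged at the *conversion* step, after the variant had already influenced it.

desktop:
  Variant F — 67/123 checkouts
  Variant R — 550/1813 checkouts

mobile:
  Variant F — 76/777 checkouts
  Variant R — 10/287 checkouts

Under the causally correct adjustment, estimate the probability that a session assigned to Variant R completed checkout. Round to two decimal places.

Variant F is higher inside every device type stratum but Variant R is higher in aggregate. Whether to stratify depends on how device type relates to the variant.
Device type here is a post-treatment variable shaped by the variant; conditioning on it would introduce bias rather than remove it. The overall comparison is the causal one.
So P(outcome | do(Variant R)) is just the pooled rate for Variant R: 560/2100 = 0.267.

0.27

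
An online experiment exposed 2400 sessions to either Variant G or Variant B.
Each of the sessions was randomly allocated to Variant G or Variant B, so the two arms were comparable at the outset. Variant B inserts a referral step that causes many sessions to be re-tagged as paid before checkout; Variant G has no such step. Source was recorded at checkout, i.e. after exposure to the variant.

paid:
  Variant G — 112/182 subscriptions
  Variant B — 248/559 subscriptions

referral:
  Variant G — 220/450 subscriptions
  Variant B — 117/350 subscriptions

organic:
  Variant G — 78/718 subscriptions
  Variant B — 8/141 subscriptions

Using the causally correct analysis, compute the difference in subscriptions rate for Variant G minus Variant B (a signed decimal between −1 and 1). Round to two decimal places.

-0.05

The stratified and pooled comparisons disagree (Variant G wins within each traffic source; Variant B wins overall), so the answer turns on the causal role of traffic source.
Traffic source is recorded after the variant and is itself shifted by it — it sits on the causal path from variant to outcome. Conditioning on a mediator would strip out part of the effect we want; the pooled comparison gives the total causal effect.
The causal difference is the pooled difference: 0.304 − 0.355 = -0.052.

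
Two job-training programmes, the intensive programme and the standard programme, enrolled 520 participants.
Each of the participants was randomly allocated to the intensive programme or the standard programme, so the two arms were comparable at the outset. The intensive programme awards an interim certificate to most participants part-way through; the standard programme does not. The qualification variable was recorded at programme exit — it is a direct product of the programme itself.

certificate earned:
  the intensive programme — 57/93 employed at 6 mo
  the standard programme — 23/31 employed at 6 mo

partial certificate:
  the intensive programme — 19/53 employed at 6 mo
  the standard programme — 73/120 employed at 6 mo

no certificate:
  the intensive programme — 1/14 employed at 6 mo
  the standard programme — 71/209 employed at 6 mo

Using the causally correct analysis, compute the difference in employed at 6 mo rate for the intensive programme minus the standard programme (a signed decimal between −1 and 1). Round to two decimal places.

Qualification attained during the programme is downstream of the programme. One should not condition on a consequence of treatment, so the overall rates are the right comparison.
The causal difference is the pooled difference: 0.481 − 0.464 = +0.017.

+0.02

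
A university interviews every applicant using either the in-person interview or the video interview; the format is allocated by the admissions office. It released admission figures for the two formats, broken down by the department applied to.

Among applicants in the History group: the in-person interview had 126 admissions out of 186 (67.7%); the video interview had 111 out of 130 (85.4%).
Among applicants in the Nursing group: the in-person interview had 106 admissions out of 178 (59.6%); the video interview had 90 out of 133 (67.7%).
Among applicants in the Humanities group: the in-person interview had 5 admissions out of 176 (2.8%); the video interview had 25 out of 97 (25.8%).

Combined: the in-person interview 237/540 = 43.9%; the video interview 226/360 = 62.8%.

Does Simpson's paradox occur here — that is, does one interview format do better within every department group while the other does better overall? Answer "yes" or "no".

Within each department level (History 67.7% vs 85.4%; Nursing 59.6% vs 67.7%; Humanities 2.8% vs 25.8%), the video interview has the higher rate every time. Pooled: 43.9% vs 62.8% — the video interview has the higher rate overall. They agree.

no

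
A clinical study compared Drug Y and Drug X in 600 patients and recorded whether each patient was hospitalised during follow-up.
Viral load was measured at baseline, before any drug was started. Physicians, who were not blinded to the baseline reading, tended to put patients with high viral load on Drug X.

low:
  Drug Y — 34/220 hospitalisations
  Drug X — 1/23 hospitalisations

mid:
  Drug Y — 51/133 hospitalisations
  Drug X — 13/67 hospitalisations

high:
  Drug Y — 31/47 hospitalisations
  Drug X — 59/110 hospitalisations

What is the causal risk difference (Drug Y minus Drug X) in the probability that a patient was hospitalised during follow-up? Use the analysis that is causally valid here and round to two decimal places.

The stratified and pooled comparisons disagree (Drug X wins within each viral load; Drug Y wins overall), so the answer turns on the causal role of viral load.
Viral load differs across drugs for reasons unrelated to any effect of the drug itself, and it separately predicts the outcome — a classic confounder. We must compare within viral load levels.
Adjusting over the population distribution of viral load: 0.405·(0.155−0.043) + 0.333·(0.383−0.194) + 0.262·(0.660−0.536) = +0.140.

+0.14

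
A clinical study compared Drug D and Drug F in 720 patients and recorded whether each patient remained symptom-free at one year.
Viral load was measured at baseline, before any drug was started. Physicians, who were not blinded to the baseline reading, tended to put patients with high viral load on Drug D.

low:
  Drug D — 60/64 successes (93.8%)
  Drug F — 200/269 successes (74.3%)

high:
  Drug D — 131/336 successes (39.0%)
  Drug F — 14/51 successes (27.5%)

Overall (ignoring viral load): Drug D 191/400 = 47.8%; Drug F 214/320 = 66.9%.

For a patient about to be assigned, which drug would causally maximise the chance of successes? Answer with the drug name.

Within every viral load level Drug D has the higher rate, yet pooled Drug F does — Simpson's reversal.
Viral load is set before the drug has any effect — it is not caused by the drug — and it independently drives the outcome. That makes it a confounder, so the causal comparison is within viral load levels.
Within each level — low: 93.8% vs 74.3%; high: 39.0% vs 27.5% — Drug D is higher every time.

Drug D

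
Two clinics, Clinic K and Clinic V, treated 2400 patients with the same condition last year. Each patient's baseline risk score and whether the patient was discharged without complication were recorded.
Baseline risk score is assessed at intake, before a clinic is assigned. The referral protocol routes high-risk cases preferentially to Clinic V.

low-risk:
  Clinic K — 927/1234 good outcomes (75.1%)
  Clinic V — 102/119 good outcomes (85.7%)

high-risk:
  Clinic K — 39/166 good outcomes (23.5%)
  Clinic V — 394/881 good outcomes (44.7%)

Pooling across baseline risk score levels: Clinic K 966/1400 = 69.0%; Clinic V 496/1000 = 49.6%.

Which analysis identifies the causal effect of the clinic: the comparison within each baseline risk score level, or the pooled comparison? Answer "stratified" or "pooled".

stratified

Within every baseline risk score level Clinic V has the higher rate, yet pooled Clinic K does — Simpson's reversal.
Baseline risk score is set before the clinic has any effect — it is not caused by the clinic — and it independently drives the outcome. That makes it a confounder, so the causal comparison is within baseline risk score levels.
Within each level — low-risk: 75.1% vs 85.7%; high-risk: 23.5% vs 44.7% — Clinic V is higher every time.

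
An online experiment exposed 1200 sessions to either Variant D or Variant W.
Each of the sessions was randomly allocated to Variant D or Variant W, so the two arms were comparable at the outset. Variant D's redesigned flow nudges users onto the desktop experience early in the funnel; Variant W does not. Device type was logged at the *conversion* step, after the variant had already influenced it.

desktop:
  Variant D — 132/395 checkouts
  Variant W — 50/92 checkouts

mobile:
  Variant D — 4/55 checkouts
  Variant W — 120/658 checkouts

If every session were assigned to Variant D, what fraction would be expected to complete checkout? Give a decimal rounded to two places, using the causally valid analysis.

The device type-specific comparison favours Variant W throughout, but the pooled figures favour Variant D. The question is whether to condition on device type.
Device type is downstream of the variant. One should not condition on a consequence of treatment, so the overall rates are the right comparison.
So P(outcome | do(Variant D)) is just the pooled rate for Variant D: 136/450 = 0.302.

0.30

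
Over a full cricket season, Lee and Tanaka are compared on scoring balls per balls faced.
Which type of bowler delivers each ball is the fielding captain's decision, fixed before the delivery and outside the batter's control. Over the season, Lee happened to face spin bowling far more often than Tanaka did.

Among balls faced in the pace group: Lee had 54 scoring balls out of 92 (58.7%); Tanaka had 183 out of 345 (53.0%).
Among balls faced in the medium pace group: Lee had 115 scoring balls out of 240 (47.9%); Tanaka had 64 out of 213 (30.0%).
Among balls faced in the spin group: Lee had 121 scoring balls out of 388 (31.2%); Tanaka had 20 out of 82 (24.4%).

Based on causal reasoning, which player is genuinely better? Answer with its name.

Lee

Since bowling type is a pre-existing factor (not a product of the player) and it affects the outcome on its own, it is a confounder. The stratified rates, not the pooled rate, identify the causal effect.
Within each level — pace: 58.7% vs 53.0%; medium pace: 47.9% vs 30.0%; spin: 31.2% vs 24.4% — Lee is higher every time.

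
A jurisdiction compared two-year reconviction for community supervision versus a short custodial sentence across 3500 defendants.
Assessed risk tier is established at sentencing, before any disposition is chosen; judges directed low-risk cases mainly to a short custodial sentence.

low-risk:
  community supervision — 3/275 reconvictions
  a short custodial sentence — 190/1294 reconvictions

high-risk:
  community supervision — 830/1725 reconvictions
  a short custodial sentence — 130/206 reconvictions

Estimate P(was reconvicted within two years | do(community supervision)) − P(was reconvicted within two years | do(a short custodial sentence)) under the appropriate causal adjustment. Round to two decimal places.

Here assessed risk tier is a common cause — it drives both which disposition a case falls under and the outcome. The crude comparison mixes populations; the stratum-specific rates are the causally relevant ones.
Adjusting over the population distribution of assessed risk tier: 0.448·(0.011−0.147) + 0.552·(0.481−0.631) = -0.144.

-0.14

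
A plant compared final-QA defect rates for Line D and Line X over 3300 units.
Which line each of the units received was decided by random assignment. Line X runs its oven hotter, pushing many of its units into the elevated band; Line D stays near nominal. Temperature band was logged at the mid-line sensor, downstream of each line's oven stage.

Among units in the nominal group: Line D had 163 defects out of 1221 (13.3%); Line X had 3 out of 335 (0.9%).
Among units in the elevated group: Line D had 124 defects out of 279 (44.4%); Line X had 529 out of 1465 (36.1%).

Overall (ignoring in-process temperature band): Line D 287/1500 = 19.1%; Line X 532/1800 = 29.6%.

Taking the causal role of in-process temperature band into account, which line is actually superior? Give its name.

Line D

In-process temperature band lies on the pathway line → in-process temperature band → outcome, so adjusting for it blocks the indirect effect. For the total causal effect of line, use the unadjusted pooled rates.
Pooled: Line D 19.1% vs Line X 29.6%; Line D is lower overall.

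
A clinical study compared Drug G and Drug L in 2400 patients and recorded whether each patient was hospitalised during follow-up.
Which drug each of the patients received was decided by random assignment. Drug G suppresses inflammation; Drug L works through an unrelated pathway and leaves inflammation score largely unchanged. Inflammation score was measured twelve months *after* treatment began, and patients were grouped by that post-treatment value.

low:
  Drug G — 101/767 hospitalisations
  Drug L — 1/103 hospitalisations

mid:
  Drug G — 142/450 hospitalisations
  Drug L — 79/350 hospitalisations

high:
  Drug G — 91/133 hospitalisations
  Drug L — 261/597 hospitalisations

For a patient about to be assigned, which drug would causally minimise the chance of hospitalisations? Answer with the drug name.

The inflammation score-specific comparison favours Drug L throughout, but the pooled figures favour Drug G. The question is whether to condition on inflammation score.
Inflammation score lies on the pathway drug → inflammation score → outcome, so adjusting for it blocks the indirect effect. For the total causal effect of drug, use the unadjusted pooled rates.
Pooled: Drug G 24.7% vs Drug L 32.5%; Drug G is lower overall.

Drug G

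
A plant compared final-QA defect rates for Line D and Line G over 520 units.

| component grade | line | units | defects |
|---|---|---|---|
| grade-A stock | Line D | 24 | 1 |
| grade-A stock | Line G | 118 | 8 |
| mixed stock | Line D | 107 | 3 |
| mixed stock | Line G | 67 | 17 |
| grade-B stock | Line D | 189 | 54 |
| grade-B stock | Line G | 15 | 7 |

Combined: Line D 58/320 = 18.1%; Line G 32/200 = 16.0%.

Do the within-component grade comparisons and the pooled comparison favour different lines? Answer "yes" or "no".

Within each component grade level (grade-A stock 4.2% vs 6.8%; mixed stock 2.8% vs 25.4%; grade-B stock 28.6% vs 46.7%), Line D has the lower rate every time. Pooled: 18.1% vs 16.0% — Line G has the lower rate overall. The two comparisons disagree.

yes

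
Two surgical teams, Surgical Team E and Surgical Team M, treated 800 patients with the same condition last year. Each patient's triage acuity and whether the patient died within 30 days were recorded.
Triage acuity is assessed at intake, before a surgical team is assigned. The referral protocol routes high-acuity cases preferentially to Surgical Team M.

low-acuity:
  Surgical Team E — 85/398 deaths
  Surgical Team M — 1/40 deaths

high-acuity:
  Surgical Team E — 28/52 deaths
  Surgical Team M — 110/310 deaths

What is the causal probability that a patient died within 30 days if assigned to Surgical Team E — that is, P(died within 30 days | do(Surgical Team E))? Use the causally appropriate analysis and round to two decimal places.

0.36

Surgical Team M is lower inside every triage acuity stratum but Surgical Team E is lower in aggregate. Whether to stratify depends on how triage acuity relates to the surgical team.
Triage acuity satisfies the back-door criterion: it is not a descendant of the surgical team, and it blocks the spurious path from surgical team to outcome. Adjusting for it (i.e., using the within-triage acuity rates) gives the causal effect.
Standardising Surgical Team E to the population triage acuity mix: 0.547·85/398 + 0.453·28/52 = 0.361.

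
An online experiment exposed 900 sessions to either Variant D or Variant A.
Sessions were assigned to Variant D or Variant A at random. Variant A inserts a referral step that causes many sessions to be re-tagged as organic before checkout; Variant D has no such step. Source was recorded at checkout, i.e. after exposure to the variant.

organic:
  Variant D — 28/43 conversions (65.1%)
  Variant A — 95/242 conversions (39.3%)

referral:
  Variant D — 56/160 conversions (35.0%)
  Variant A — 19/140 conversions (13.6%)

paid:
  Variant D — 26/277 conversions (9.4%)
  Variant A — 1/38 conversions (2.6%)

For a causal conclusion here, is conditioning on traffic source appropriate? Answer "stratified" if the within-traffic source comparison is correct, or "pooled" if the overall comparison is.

pooled

Variant D is higher inside every traffic source stratum but Variant A is higher in aggregate. Whether to stratify depends on how traffic source relates to the variant.
Traffic source lies on the pathway variant → traffic source → outcome, so adjusting for it blocks the indirect effect. For the total causal effect of variant, use the unadjusted pooled rates.
Pooled: Variant D 22.9% vs Variant A 27.4%; Variant A is higher overall.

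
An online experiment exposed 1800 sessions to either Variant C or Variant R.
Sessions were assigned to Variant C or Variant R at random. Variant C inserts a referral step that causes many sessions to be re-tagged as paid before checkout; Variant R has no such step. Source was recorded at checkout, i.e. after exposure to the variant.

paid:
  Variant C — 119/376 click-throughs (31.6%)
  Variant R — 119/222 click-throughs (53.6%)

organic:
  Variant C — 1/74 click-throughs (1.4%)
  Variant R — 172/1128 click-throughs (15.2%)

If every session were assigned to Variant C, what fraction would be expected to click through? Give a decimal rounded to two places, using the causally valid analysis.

0.27

Traffic source is downstream of the variant. One should not condition on a consequence of treatment, so the overall rates are the right comparison.
So P(outcome | do(Variant C)) is just the pooled rate for Variant C: 120/450 = 0.267.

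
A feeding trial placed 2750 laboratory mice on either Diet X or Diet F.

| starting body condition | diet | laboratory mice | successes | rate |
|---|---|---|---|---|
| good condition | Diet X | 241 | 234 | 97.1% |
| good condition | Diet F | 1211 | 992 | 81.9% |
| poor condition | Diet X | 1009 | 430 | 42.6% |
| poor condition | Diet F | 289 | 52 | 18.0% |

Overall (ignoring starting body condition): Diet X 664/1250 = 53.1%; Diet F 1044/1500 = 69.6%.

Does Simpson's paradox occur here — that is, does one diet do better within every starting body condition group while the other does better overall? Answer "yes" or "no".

Within each starting body condition level (good condition 97.1% vs 81.9%; poor condition 42.6% vs 18.0%), Diet X has the higher rate every time. Pooled: 53.1% vs 69.6% — Diet F has the higher rate overall. The two comparisons disagree.

yes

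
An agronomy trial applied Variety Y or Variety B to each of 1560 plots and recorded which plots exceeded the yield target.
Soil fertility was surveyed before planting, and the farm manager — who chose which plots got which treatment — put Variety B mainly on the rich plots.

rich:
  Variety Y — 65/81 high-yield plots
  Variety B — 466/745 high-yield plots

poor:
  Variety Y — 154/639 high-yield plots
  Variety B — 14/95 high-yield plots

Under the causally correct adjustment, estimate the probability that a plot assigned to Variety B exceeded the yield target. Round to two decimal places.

Nothing the variety does changes soil fertility; the imbalance is an allocation artefact. With soil fertility also predicting the outcome, the pooled figure is confounded, and the within-stratum comparison is the causal one.
Standardising Variety B to the population soil fertility mix: 0.529·466/745 + 0.471·14/95 = 0.401.

0.40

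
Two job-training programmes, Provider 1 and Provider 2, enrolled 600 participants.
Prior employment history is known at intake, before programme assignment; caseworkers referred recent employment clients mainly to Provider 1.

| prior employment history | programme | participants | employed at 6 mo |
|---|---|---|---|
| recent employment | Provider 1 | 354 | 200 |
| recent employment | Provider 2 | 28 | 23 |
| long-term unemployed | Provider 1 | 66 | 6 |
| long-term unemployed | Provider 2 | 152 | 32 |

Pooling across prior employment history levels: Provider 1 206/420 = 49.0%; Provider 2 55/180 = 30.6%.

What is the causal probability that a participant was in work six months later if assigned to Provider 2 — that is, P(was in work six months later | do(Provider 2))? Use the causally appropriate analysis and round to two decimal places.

Within every prior employment history level Provider 2 has the higher rate, yet pooled Provider 1 does — Simpson's reversal.
Prior employment history is set before the programme has any effect — it is not caused by the programme — and it independently drives the outcome. That makes it a confounder, so the causal comparison is within prior employment history levels.
Standardising Provider 2 to the population prior employment history mix: 0.637·23/28 + 0.363·32/152 = 0.599.

0.60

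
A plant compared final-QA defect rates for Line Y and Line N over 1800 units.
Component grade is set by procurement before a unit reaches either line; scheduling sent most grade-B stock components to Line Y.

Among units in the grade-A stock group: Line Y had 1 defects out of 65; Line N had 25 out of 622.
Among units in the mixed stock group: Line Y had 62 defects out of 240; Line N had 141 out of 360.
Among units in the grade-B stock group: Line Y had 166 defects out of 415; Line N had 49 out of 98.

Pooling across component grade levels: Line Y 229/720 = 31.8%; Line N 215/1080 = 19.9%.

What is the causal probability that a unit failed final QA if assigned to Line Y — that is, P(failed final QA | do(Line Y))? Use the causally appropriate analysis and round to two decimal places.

0.21

The component grade-specific comparison favours Line Y throughout, but the pooled figures favour Line N. The question is whether to condition on component grade.
Component grade satisfies the back-door criterion: it is not a descendant of the line, and it blocks the spurious path from line to outcome. Adjusting for it (i.e., using the within-component grade rates) gives the causal effect.
Standardising Line Y to the population component grade mix: 0.382·1/65 + 0.333·62/240 + 0.285·166/415 = 0.206.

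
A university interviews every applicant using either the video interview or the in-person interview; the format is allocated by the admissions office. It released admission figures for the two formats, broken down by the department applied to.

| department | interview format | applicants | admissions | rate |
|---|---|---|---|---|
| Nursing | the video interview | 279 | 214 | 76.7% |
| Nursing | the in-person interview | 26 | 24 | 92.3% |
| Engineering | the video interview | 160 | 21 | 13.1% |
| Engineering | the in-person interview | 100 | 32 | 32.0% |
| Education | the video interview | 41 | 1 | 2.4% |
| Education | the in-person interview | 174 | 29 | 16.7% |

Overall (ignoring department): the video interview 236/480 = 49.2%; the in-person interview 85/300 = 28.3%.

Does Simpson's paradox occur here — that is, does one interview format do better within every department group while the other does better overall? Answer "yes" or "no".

yes

Within each department level (Nursing 76.7% vs 92.3%; Engineering 13.1% vs 32.0%; Education 2.4% vs 16.7%), the in-person interview has the higher rate every time. Pooled: 49.2% vs 28.3% — the video interview has the higher rate overall. The two comparisons disagree.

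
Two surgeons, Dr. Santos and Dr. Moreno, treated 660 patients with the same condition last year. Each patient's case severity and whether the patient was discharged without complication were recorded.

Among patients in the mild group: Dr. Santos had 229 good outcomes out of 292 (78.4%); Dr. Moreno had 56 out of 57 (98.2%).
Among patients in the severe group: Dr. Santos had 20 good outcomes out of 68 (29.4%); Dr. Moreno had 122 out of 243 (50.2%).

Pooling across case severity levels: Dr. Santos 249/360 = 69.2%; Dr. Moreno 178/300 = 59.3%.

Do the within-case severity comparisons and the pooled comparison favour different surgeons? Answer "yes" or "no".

Within each case severity level (mild 78.4% vs 98.2%; severe 29.4% vs 50.2%), Dr. Moreno has the higher rate every time. Pooled: 69.2% vs 59.3% — Dr. Santos has the higher rate overall. The two comparisons disagree.

yes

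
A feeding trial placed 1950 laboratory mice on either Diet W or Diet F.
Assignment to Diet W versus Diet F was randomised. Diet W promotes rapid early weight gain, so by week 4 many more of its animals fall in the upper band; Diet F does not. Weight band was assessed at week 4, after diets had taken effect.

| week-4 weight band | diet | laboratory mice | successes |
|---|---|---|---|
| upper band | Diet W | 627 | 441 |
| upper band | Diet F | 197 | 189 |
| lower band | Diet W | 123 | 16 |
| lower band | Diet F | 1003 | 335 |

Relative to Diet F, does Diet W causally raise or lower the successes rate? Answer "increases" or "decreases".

increases

Diet F is higher inside every week-4 weight band stratum but Diet W is higher in aggregate. Whether to stratify depends on how week-4 weight band relates to the diet.
Week-4 weight band is downstream of the diet. One should not condition on a consequence of treatment, so the overall rates are the right comparison.
Pooled: Diet W 60.9% vs Diet F 43.7%; Diet W is higher overall.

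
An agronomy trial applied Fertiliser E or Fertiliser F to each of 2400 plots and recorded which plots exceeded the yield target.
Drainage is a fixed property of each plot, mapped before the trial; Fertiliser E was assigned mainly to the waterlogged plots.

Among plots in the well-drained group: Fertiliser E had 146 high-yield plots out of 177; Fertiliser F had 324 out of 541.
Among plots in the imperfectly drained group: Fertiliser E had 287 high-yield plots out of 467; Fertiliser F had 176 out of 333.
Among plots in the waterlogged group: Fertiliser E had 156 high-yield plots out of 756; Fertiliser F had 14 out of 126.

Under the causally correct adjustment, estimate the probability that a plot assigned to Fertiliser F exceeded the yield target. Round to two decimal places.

0.40

The field drainage-specific comparison favours Fertiliser E throughout, but the pooled figures favour Fertiliser F. The question is whether to condition on field drainage.
Field drainage is set before the fertiliser has any effect — it is not caused by the fertiliser — and it independently drives the outcome. That makes it a confounder, so the causal comparison is within field drainage levels.
Standardising Fertiliser F to the population field drainage mix: 0.299·324/541 + 0.333·176/333 + 0.367·14/126 = 0.396.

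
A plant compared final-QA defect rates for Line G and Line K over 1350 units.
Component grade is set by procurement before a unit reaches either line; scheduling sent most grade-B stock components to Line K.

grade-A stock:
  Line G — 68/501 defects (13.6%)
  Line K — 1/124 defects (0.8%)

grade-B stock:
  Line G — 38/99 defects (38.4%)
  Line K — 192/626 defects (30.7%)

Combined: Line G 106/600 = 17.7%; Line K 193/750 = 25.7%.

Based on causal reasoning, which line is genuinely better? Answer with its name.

Component grade satisfies the back-door criterion: it is not a descendant of the line, and it blocks the spurious path from line to outcome. Adjusting for it (i.e., using the within-component grade rates) gives the causal effect.
Within each level — grade-A stock: 13.6% vs 0.8%; grade-B stock: 38.4% vs 30.7% — Line K is lower every time.

Line K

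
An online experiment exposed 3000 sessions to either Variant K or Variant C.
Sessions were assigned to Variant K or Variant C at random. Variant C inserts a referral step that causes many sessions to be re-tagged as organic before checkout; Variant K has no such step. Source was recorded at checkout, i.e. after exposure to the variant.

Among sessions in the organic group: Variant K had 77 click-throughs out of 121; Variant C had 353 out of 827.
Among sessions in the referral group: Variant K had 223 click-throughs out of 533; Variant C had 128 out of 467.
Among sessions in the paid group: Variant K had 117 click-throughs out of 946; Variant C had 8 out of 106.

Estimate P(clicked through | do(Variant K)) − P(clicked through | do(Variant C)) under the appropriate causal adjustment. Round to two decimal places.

-0.09

Within every traffic source level Variant K has the higher rate, yet pooled Variant C does — Simpson's reversal.
Traffic source is downstream of the variant. One should not condition on a consequence of treatment, so the overall rates are the right comparison.
The causal difference is the pooled difference: 0.261 − 0.349 = -0.089.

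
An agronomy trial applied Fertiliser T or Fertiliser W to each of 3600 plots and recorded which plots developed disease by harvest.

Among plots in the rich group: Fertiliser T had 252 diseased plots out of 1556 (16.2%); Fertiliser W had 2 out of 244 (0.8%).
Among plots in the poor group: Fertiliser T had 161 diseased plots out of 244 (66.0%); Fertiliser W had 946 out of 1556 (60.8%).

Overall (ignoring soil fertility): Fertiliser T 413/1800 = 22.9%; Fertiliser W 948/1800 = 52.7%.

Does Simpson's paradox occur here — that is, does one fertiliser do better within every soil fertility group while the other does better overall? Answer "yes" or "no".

yes

Within each soil fertility level (rich 16.2% vs 0.8%; poor 66.0% vs 60.8%), Fertiliser W has the lower rate every time. Pooled: 22.9% vs 52.7% — Fertiliser T has the lower rate overall. The two comparisons disagree.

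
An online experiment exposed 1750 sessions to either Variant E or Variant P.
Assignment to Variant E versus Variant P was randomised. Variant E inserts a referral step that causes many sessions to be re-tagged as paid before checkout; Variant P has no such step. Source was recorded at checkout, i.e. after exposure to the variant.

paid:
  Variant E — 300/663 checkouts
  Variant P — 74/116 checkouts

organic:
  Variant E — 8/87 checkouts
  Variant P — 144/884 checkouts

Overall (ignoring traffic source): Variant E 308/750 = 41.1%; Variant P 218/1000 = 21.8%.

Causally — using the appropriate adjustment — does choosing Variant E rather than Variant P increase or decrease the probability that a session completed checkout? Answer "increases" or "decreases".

increases

The stratified and pooled comparisons disagree (Variant P wins within each traffic source; Variant E wins overall), so the answer turns on the causal role of traffic source.
Traffic source here is a post-treatment variable shaped by the variant; conditioning on it would introduce bias rather than remove it. The overall comparison is the causal one.
Pooled: Variant E 41.1% vs Variant P 21.8%; Variant E is higher overall.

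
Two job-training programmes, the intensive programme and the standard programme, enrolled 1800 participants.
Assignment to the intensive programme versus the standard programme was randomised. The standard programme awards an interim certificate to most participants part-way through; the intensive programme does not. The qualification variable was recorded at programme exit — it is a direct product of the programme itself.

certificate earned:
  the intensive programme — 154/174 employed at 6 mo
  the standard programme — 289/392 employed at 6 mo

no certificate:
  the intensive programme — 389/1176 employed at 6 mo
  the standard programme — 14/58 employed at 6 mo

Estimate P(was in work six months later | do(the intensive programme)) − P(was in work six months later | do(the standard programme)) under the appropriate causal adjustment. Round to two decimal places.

-0.27

Stratifying would compare programmes among participants the programmes themselves sorted into qualification attained during the programme groups — a form of selection on an intermediate. The unconditioned pooled rates give the total causal effect.
The causal difference is the pooled difference: 0.402 − 0.673 = -0.271.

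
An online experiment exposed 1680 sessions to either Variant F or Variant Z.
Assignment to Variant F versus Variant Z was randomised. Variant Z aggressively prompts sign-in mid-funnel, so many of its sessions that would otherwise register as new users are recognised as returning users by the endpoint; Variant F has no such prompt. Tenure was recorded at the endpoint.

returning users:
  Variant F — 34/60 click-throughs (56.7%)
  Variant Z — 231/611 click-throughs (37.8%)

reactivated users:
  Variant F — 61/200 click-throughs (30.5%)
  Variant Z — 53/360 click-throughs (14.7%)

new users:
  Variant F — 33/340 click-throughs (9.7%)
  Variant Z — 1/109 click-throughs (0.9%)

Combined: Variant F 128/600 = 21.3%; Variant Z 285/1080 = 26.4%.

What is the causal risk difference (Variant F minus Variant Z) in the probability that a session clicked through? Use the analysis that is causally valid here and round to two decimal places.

The distribution of user tenure is itself part of what the variant does — it is an intermediate outcome. Holding it fixed would remove that part of the effect; the total effect is the pooled difference.
The causal difference is the pooled difference: 0.213 − 0.264 = -0.051.

-0.05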